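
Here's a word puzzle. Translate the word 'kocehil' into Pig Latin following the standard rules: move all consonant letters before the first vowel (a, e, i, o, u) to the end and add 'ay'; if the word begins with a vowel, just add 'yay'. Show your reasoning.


'kocehil': move consonant cluster 'k' to end and add 'ay': 'ocehilkay'.

ocehilkay


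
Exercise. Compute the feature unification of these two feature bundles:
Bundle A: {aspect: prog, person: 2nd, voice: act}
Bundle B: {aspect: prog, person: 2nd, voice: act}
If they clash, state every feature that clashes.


Compare features:
aspect: A=prog vs B=prog -> unified: prog
person: A=2nd vs B=2nd -> unified: 2nd
voice: A=act vs B=act -> unified: act
No clashes found.

Unified: {aspect: prog, person: 2nd, voice: act}


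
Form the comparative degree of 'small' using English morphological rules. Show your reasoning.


Apply comparative formation (add -er): 'small' -> 'smaller'.

smaller


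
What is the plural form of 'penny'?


Apply rule: Change -y to -ies (consonant + y). 'penny' becomes 'pennies'.

pennies


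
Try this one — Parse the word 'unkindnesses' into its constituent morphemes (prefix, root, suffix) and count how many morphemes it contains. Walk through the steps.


Step 1: Identify prefix: 'un' (meaning: not/reverse)
Step 2: Identify root: 'kind'
Step 3: Identify suffix(es): 'ness, es'
Decomposition: un- (prefix: not/reverse) + kind (root) + -ness (suffix: state of) + -es (plural)
Total morphemes: 4

4 morphemes (un- (prefix: not/reverse) + kind (root) + -ness (suffix: state of) + -es (plural))


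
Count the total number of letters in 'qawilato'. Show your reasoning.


Spell out 'qawilato' and number each letter: q(1), a(2), w(3), i(4), l(5), a(6), t(7), o(8). Total: 8 letters.

8


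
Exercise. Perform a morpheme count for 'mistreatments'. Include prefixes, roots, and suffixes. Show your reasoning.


Decomposition: mis- (prefix) + treat (root) + -ment (suffix) + -s (plural) = 4 morpheme(s)

4 morphemes


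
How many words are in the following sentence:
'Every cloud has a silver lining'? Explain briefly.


Split into words: Every | cloud | has | a | silver | lining = 6 words.

6


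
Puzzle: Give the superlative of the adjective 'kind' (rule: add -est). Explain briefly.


Apply superlative formation (add -est): 'kind' -> 'kindest'.

kindest


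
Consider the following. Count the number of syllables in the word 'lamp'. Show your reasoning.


Break 'lamp' into syllables: lamp -> lamp = 1 syllable

1 syllable


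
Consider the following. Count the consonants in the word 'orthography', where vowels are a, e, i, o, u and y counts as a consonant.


Consonants in 'orthography': r, t, h, g, r, p, h, y = 8 consonants.

8


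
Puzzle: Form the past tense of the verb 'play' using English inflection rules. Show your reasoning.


Apply rule: Add -ed. 'play' becomes 'played'.

played


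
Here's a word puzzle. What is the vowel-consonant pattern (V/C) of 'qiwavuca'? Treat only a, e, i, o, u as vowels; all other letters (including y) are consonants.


Letter mapping: q = C, i = V, w = C, a = V, v = C, u = V, c = C, a = V.

CVCVCVCV


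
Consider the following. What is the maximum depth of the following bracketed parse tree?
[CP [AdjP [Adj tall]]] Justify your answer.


Count bracket nesting levels:
'[' at pos 0: depth = 1
'[' at pos 4: depth = 2
'[' at pos 10: depth = 3
Maximum depth reached: 3

3


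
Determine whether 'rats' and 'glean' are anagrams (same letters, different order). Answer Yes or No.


Sorted letters of 'rats': 'arst'
Sorted letters of 'glean': 'aegln'
They do not match.

No


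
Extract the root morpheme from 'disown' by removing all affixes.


Remove prefix 'dis' from 'disown' to get root 'own'.

own


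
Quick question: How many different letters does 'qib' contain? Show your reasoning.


Unique letters in 'qib': {b, i, q} = 3 distinct letters.

3


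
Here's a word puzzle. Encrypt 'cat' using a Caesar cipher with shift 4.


Shift each letter by 4: c -> g, a -> e, t -> x. Result: 'gex'.

gex


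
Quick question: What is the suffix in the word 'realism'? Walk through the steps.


The word 'realism' = 'real' (root) + '-ism' (suffix). The suffix is '-ism'.

ism


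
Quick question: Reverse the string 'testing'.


Reverse 'testing' character by character: 'gnitset'.

gnitset


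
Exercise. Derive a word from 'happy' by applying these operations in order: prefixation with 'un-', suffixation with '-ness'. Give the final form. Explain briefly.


Step 1: Add prefix 'un-' to 'happy' = 'unhappy'
Step 2: Add suffix '-ness' to 'unhappy' = 'unhappiness'

unhappiness


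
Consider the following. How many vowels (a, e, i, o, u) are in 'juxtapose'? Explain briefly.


Vowels in 'juxtapose': u, a, o, e = 4 vowels.

4


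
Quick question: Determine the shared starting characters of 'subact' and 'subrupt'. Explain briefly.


Compare from the start: 3 characters match: 'sub'. Mismatch at position 4: 'a' vs 'r'.

sub


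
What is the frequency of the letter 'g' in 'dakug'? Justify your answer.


Letter 'g' in 'dakug': found at position(s) 5 = 1 occurrence(s).

1


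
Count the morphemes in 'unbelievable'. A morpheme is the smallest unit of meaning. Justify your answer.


Decomposition: un- (prefix) + believe (root) + -able (suffix) = 3 morpheme(s)

3 morphemes


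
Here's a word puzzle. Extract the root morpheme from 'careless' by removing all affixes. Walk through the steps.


Remove suffix '-less' from 'careless' to get root 'care'.

care


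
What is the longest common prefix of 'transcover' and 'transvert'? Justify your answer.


Compare from the start: 5 characters match: 'trans'. Mismatch at position 6: 'c' vs 'v'.

trans


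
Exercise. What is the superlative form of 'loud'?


Apply superlative formation (add -est): 'loud' -> 'loudest'.

loudest


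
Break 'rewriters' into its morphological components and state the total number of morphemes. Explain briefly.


Step 1: Identify prefix: 're' (meaning: again)
Step 2: Identify root: 'write'
Step 3: Identify suffix(es): 'er, s'
Decomposition: re- (prefix: again) + write (root) + -er (suffix: one who) + -s (plural)
Total morphemes: 4

4 morphemes (re- (prefix: again) + write (root) + -er (suffix: one who) + -s (plural))


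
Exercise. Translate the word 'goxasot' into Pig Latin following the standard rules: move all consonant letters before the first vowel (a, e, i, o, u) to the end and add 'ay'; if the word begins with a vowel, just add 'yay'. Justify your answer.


'goxasot': move consonant cluster 'g' to end and add 'ay': 'oxasotgay'.

oxasotgay


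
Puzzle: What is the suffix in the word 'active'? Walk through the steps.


The word 'active' = 'act' (root) + '-ive' (suffix). The suffix is '-ive'.

ive


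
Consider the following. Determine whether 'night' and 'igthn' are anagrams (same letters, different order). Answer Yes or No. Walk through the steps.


Sorted letters of 'night': 'ghint'
Sorted letters of 'igthn': 'ghint'
They match.

Yes


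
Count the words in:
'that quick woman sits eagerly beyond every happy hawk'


Split into words: that | quick | woman | sits | eagerly | beyond | every | happy | hawk = 9 words.

9


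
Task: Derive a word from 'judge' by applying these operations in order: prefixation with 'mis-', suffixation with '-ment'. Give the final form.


Step 1: Add prefix 'mis-' to 'judge' = 'misjudge'
Step 2: Add suffix '-ment' to 'misjudge' = 'misjudgment'

misjudgment


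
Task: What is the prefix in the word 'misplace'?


The word 'misplace' = 'mis' (prefix) + 'place' (root). The prefix is 'mis'.

mis


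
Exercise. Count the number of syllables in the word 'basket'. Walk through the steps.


Break 'basket' into syllables: bas-ket -> bas | ket = 2 syllables

2 syllables


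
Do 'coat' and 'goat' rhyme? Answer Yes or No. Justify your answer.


Rime (stressed vowel + following sounds) of 'coat': -oat = /oʊt/
Rime of 'goat': -oat = /oʊt/
/oʊt/ and /oʊt/ are the same ending sound, so the words rhyme.

Yes


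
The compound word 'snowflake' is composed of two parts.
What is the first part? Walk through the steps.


Split 'snowflake' into 'snow' + 'flake'. The first part is 'snow'.

snow


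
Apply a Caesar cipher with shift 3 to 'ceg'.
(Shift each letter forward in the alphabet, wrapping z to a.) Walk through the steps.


Shift each letter by 3: c -> f, e -> h, g -> j. Result: 'fhj'.

fhj


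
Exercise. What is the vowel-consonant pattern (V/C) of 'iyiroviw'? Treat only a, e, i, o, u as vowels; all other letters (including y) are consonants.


Letter mapping: i = V, y = C, i = V, r = C, o = V, v = C, i = V, w = C.

VCVCVCVC


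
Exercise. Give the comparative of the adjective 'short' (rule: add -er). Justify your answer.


Apply comparative formation (add -er): 'short' -> 'shorter'.

shorter


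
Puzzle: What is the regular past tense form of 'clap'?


Apply rule: Double final consonant and add -ed. 'clap' becomes 'clapped'.

clapped


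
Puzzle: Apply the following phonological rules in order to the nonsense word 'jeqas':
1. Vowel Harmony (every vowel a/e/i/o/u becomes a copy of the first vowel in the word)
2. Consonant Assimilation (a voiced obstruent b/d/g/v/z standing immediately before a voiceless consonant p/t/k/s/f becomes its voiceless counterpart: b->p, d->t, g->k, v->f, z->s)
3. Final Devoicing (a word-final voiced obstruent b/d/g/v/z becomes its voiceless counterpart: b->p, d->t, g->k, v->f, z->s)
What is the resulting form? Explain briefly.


Starting form: 'jeqas'
Rule 1: Vowel Harmony: all vowels become 'e' (matching first vowel). 'jeqas' -> 'jeqes'
Rule 2: Consonant Assimilation: no voiced obstruent (b/d/g/v/z) stands immediately before a voiceless consonant (p/t/k/s/f). No change.
Rule 3: Final Devoicing: final consonant 's' is not one of the voiced obstruents b/d/g/v/z. No change.
Final form: 'jeqes'

jeqes


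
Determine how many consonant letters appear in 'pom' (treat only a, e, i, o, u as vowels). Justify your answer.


Consonants in 'pom': p, m = 2 consonants.

2


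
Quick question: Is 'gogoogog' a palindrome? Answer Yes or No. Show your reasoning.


Forward: 'gogoogog'
Reversed: 'gogoogog'
They are identical.

Yes


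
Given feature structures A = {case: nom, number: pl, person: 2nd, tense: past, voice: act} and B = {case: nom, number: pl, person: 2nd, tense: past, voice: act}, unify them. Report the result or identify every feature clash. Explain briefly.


Compare features:
case: A=nom vs B=nom -> unified: nom
number: A=pl vs B=pl -> unified: pl
person: A=2nd vs B=2nd -> unified: 2nd
tense: A=past vs B=past -> unified: past
voice: A=act vs B=act -> unified: act
No clashes found.

Unified: {case: nom, number: pl, person: 2nd, tense: past, voice: act}


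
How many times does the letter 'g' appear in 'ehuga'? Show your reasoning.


Letter 'g' in 'ehuga': found at position(s) 4 = 1 occurrence(s).

1


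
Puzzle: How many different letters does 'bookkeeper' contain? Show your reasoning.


Unique letters in 'bookkeeper': {b, e, k, o, p, r} = 6 distinct letters.

6


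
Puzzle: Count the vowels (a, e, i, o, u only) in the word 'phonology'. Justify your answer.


Vowels in 'phonology': o, o, o = 3 vowels.

3


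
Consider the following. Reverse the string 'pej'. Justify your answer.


Reverse 'pej' character by character: 'jep'.

jep


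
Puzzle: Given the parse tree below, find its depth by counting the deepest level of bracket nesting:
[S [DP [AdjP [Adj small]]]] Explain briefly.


Count bracket nesting levels:
'[' at pos 0: depth = 1
'[' at pos 3: depth = 2
'[' at pos 7: depth = 3
'[' at pos 13: depth = 4
Maximum depth reached: 4

4


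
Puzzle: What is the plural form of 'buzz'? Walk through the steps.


Apply rule: Add -es (sibilant/fricative ending). 'buzz' becomes 'buzzes'.

buzzes


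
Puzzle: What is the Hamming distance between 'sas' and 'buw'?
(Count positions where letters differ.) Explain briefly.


Alignment:
Position 1: 's' vs 'b' = DIFFER
Position 2: 'a' vs 'u' = DIFFER
Position 3: 's' vs 'w' = DIFFER
Total differences: 3

3


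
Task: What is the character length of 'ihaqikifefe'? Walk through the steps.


Spell out 'ihaqikifefe' and number each letter: i(1), h(2), a(3), q(4), i(5), k(6), i(7), f(8), e(9), f(10), e(11). Total: 11 letters.

11


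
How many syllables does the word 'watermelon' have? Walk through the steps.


Break 'watermelon' into syllables: wa-ter-mel-on -> wa | ter | mel | on = 4 syllables

4 syllables


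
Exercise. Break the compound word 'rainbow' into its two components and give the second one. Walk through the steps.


Split 'rainbow' into 'rain' + 'bow'. The second part is 'bow'.

bow


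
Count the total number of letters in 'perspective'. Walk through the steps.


Spell out 'perspective' and number each letter: p(1), e(2), r(3), s(4), p(5), e(6), c(7), t(8), i(9), v(10), e(11). Total: 11 letters.

11


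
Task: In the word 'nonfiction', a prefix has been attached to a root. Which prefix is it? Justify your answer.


The word 'nonfiction' = 'non' (prefix) + 'fiction' (root). The prefix is 'non'.

non


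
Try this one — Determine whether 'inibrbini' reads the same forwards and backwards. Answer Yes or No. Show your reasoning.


Forward: 'inibrbini'
Reversed: 'inibrbini'
They are identical.

Yes


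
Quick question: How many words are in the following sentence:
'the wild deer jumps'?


Split into words: the | wild | deer | jumps = 4 words.

4


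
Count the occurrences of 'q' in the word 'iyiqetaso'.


Letter 'q' in 'iyiqetaso': found at position(s) 4 = 1 occurrence(s).

1


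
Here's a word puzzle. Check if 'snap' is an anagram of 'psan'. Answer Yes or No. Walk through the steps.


Sorted letters of 'snap': 'anps'
Sorted letters of 'psan': 'anps'
They match.

Yes


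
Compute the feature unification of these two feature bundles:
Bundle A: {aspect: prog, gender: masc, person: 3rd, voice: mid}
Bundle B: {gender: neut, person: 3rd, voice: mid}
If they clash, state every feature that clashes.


Compare features:
aspect: A=prog vs B=_ -> unified: prog
gender: A=masc vs B=neut -> CLASH
person: A=3rd vs B=3rd -> unified: 3rd
voice: A=mid vs B=mid -> unified: mid
Clash detected on feature 'gender' (masc vs neut); unification fails.

CLASH on 'gender' (masc vs neut)


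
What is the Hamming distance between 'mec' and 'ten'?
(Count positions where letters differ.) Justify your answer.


Alignment:
Position 1: 'm' vs 't' = DIFFER
Position 2: 'e' vs 'e' = match
Position 3: 'c' vs 'n' = DIFFER
Total differences: 2

2


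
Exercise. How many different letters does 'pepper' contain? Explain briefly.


Unique letters in 'pepper': {e, p, r} = 3 distinct letters.

3


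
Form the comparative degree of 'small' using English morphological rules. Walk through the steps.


Apply comparative formation (add -er): 'small' -> 'smaller'.

smaller


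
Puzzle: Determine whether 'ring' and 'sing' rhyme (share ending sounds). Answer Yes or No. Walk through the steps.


Rime (stressed vowel + following sounds) of 'ring': -ing = /ɪŋ/
Rime of 'sing': -ing = /ɪŋ/
/ɪŋ/ and /ɪŋ/ are the same ending sound, so the words rhyme.

Yes


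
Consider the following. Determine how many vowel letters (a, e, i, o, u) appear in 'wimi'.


Vowels in 'wimi': i, i = 2 vowels.

2


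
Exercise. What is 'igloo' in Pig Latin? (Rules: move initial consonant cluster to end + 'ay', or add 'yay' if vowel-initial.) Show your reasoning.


'igloo' starts with a vowel, so add 'yay': 'iglooyay'.

iglooyay


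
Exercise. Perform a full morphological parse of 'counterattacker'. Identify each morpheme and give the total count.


Step 1: Identify prefix: 'counter' (meaning: against)
Step 2: Identify root: 'attack'
Step 3: Identify suffix(es): 'er'
Decomposition: counter- (prefix: against) + attack (root) + -er (suffix: one who)
Total morphemes: 3

3 morphemes (counter- (prefix: against) + attack (root) + -er (suffix: one who))


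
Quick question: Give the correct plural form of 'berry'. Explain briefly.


Apply rule: Change -y to -ies (consonant + y). 'berry' becomes 'berries'.

berries


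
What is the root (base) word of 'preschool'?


Remove prefix 'pre' from 'preschool' to get root 'school'.

school


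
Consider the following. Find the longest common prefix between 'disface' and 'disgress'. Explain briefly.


Compare from the start: 3 characters match: 'dis'. Mismatch at position 4: 'f' vs 'g'.

dis


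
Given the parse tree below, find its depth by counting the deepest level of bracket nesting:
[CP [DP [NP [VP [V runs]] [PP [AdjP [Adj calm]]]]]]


Count bracket nesting levels:
'[' at pos 0: depth = 1
'[' at pos 4: depth = 2
'[' at pos 8: depth = 3
'[' at pos 12: depth = 4
'[' at pos 16: depth = 5
'[' at pos 26: depth = 4
'[' at pos 30: depth = 5
'[' at pos 36: depth = 6
Maximum depth reached: 6

6


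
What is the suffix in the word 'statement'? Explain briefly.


The word 'statement' = 'state' (root) + '-ment' (suffix). The suffix is '-ment'.

ment


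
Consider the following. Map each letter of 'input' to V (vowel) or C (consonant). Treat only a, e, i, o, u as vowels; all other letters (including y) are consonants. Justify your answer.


Letter mapping: i = V, n = C, p = C, u = V, t = C.

VCCVC


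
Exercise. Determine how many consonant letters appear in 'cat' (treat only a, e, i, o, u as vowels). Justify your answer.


Consonants in 'cat': c, t = 2 consonants.

2


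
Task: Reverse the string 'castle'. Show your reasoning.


Reverse 'castle' character by character: 'eltsac'.

eltsac


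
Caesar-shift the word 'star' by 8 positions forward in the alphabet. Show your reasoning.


Shift each letter by 8: s -> a, t -> b, a -> i, r -> z. Result: 'abiz'.

abiz


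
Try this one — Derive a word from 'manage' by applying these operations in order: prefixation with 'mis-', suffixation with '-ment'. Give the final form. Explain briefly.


Step 1: Add prefix 'mis-' to 'manage' = 'mismanage'
Step 2: Add suffix '-ment' to 'mismanage' = 'mismanagement'

mismanagement


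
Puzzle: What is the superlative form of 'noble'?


Apply superlative formation (ends in e: add -st): 'noble' -> 'noblest'.

noblest


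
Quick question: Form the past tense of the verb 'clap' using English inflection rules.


Apply rule: Double final consonant and add -ed. 'clap' becomes 'clapped'.

clapped


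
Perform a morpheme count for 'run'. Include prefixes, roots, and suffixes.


Decomposition: run (free morpheme) = 1 morpheme(s)

1 morphemes


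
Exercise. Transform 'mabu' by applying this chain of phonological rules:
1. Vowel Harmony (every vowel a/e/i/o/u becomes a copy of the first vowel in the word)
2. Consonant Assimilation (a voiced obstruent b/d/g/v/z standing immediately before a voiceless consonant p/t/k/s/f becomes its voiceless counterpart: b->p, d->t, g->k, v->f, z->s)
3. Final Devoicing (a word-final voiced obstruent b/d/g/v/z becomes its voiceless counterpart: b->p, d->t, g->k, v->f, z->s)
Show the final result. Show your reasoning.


Starting form: 'mabu'
Rule 1: Vowel Harmony: all vowels become 'a' (matching first vowel). 'mabu' -> 'maba'
Rule 2: Consonant Assimilation: no voiced obstruent (b/d/g/v/z) stands immediately before a voiceless consonant (p/t/k/s/f). No change.
Rule 3: Final Devoicing: the word ends in the vowel 'a', not a consonant. No change.
Final form: 'maba'

maba


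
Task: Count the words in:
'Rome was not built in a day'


Split into words: Rome | was | not | built | in | a | day = 7 words.

7


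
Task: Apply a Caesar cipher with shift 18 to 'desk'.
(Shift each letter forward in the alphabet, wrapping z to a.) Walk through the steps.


Shift each letter by 18: d -> v, e -> w, s -> k, k -> c. Result: 'vwkc'.

vwkc


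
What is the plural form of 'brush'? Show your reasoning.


Apply rule: Add -es (sibilant/fricative ending). 'brush' becomes 'brushes'.

brushes


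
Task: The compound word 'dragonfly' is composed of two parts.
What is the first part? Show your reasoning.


Split 'dragonfly' into 'dragon' + 'fly'. The first part is 'dragon'.

dragon


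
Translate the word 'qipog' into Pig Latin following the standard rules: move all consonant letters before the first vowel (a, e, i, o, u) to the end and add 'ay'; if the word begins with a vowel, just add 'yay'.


'qipog': move consonant cluster 'q' to end and add 'ay': 'ipogqay'.

ipogqay


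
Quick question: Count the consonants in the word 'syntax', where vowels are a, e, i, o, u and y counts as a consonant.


Consonants in 'syntax': s, y, n, t, x = 5 consonants.

5


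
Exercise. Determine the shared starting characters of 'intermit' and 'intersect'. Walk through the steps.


Compare from the start: 5 characters match: 'inter'. Mismatch at position 6: 'm' vs 's'.

inter


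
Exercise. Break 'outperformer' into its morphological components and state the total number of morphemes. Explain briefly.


Step 1: Identify prefix: 'out' (meaning: surpass)
Step 2: Identify root: 'perform'
Step 3: Identify suffix(es): 'er'
Decomposition: out- (prefix: surpass) + perform (root) + -er (suffix: one who)
Total morphemes: 3

3 morphemes (out- (prefix: surpass) + perform (root) + -er (suffix: one who))


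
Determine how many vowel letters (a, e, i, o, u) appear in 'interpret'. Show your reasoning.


Vowels in 'interpret': i, e, e = 3 vowels.

3


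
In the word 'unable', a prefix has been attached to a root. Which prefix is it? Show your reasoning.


The word 'unable' = 'un' (prefix) + 'able' (root). The prefix is 'un'.

un


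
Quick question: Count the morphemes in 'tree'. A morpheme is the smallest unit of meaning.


Decomposition: tree (free morpheme) = 1 morpheme(s)

1 morphemes


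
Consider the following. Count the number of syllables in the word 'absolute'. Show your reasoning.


Break 'absolute' into syllables: ab-so-lute -> ab | so | lute = 3 syllables

3 syllables


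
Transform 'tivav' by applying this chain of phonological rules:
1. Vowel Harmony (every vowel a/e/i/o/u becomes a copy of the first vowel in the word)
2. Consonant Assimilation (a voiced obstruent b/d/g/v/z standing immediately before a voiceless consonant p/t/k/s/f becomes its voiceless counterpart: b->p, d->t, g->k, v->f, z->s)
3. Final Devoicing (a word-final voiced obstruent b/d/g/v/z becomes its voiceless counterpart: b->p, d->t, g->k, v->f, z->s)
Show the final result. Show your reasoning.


Starting form: 'tivav'
Rule 1: Vowel Harmony: all vowels become 'i' (matching first vowel). 'tivav' -> 'tiviv'
Rule 2: Consonant Assimilation: no voiced obstruent (b/d/g/v/z) stands immediately before a voiceless consonant (p/t/k/s/f). No change.
Rule 3: Final Devoicing: word-final voiced obstruent 'v' becomes voiceless 'f'. 'tiviv' -> 'tivif'
Final form: 'tivif'

tivif


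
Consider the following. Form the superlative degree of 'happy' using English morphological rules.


Apply superlative formation (consonant + y: change y to i, add -est): 'happy' -> 'happiest'.

happiest


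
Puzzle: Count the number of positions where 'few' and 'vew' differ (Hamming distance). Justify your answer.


Alignment:
Position 1: 'f' vs 'v' = DIFFER
Position 2: 'e' vs 'e' = match
Position 3: 'w' vs 'w' = match
Total differences: 1

1


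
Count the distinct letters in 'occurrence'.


Unique letters in 'occurrence': {c, e, n, o, r, u} = 6 distinct letters.

6


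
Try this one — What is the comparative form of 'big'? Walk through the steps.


Apply comparative formation (double final consonant, add -er): 'big' -> 'bigger'.

bigger


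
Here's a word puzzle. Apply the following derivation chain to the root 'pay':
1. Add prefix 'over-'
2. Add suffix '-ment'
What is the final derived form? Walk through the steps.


Step 1: Add prefix 'over-' to 'pay' = 'overpay'
Step 2: Add suffix '-ment' to 'overpay' = 'overpayment'

overpayment


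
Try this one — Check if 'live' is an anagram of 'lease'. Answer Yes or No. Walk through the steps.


Sorted letters of 'live': 'eilv'
Sorted letters of 'lease': 'aeels'
They do not match.

No


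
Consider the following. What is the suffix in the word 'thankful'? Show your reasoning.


The word 'thankful' = 'thank' (root) + '-ful' (suffix). The suffix is '-ful'.

ful


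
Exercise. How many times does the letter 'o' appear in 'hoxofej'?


Letter 'o' in 'hoxofej': found at position(s) 2, 4 = 2 occurrence(s).

2


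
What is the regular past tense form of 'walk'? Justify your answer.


Apply rule: Add -ed. 'walk' becomes 'walked'.

walked


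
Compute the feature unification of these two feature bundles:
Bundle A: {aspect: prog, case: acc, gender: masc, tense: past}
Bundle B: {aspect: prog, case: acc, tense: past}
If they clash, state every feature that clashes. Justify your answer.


Compare features:
aspect: A=prog vs B=prog -> unified: prog
case: A=acc vs B=acc -> unified: acc
gender: A=masc vs B=_ -> unified: masc
tense: A=past vs B=past -> unified: past
No clashes found.

Unified: {aspect: prog, case: acc, gender: masc, tense: past}


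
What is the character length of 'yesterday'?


Spell out 'yesterday' and number each letter: y(1), e(2), s(3), t(4), e(5), r(6), d(7), a(8), y(9). Total: 9 letters.

9


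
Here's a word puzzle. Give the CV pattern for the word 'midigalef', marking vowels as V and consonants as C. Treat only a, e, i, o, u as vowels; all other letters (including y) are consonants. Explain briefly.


Letter mapping: m = C, i = V, d = C, i = V, g = C, a = V, l = C, e = V, f = C.

CVCVCVCVC


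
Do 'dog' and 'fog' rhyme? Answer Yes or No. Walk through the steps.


Rime (stressed vowel + following sounds) of 'dog': -og = /ɒg/
Rime of 'fog': -og = /ɒg/
/ɒg/ and /ɒg/ are the same ending sound, so the words rhyme.

Yes


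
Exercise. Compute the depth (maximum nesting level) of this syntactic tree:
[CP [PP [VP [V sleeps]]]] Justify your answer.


Count bracket nesting levels:
'[' at pos 0: depth = 1
'[' at pos 4: depth = 2
'[' at pos 8: depth = 3
'[' at pos 12: depth = 4
Maximum depth reached: 4

4


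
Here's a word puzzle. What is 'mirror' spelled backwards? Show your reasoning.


Reverse 'mirror' character by character: 'rorrim'.

rorrim


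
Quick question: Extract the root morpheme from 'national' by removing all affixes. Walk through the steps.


Remove suffix '-al' from 'national' to get root 'nation'.

nation


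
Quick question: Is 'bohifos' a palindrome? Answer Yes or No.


Forward: 'bohifos'
Reversed: 'sofihob'
They differ.

No


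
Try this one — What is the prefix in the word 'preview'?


The word 'preview' = 'pre' (prefix) + 'view' (root). The prefix is 'pre'.

pre


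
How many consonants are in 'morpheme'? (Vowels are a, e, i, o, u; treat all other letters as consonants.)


Consonants in 'morpheme': m, r, p, h, m = 5 consonants.

5


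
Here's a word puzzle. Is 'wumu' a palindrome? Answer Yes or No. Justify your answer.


Forward: 'wumu'
Reversed: 'umuw'
They differ.

No


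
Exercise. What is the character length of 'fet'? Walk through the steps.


Spell out 'fet' and number each letter: f(1), e(2), t(3). Total: 3 letters.

3


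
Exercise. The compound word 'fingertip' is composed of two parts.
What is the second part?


Split 'fingertip' into 'finger' + 'tip'. The second part is 'tip'.

tip


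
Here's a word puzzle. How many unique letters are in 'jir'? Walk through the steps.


Unique letters in 'jir': {i, j, r} = 3 distinct letters.

3


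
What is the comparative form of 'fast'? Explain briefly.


Apply comparative formation (add -er): 'fast' -> 'faster'.

faster


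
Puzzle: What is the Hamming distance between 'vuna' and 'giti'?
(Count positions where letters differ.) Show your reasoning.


Alignment:
Position 1: 'v' vs 'g' = DIFFER
Position 2: 'u' vs 'i' = DIFFER
Position 3: 'n' vs 't' = DIFFER
Position 4: 'a' vs 'i' = DIFFER
Total differences: 4

4


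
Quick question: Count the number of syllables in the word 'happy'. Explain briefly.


Break 'happy' into syllables: hap-py -> hap | py = 2 syllables

2 syllables


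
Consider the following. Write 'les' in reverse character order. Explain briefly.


Reverse 'les' character by character: 'sel'.

sel


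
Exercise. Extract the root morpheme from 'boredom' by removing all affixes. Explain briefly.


Remove suffix '-dom' from 'boredom' to get root 'bore'.

bore


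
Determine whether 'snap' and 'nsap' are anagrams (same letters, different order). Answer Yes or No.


Sorted letters of 'snap': 'anps'
Sorted letters of 'nsap': 'anps'
They match.

Yes


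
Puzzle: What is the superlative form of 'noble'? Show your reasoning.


Apply superlative formation (ends in e: add -st): 'noble' -> 'noblest'.

noblest


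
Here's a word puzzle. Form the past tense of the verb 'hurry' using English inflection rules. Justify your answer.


Apply rule: Change -y to -ied. 'hurry' becomes 'hurried'.

hurried


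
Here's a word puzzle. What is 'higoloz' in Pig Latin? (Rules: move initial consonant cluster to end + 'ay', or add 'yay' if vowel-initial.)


'higoloz': move consonant cluster 'h' to end and add 'ay': 'igolozhay'.

igolozhay


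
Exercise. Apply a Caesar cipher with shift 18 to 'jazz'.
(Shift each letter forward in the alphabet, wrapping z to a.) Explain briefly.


Shift each letter by 18: j -> b, a -> s, z -> r, z -> r. Result: 'bsrr'.

bsrr


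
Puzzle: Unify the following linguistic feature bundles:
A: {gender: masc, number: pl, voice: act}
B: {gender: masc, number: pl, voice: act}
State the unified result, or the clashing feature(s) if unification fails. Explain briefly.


Compare features:
gender: A=masc vs B=masc -> unified: masc
number: A=pl vs B=pl -> unified: pl
voice: A=act vs B=act -> unified: act
No clashes found.

Unified: {gender: masc, number: pl, voice: act}


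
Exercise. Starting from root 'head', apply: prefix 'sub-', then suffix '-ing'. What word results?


Step 1: Add prefix 'sub-' to 'head' = 'subhead'
Step 2: Add suffix '-ing' to 'subhead' = 'subheading'

subheading


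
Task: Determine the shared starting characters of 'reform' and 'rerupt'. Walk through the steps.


Compare from the start: 2 characters match: 're'. Mismatch at position 3: 'f' vs 'r'.

re


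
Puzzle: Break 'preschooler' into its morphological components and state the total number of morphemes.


Step 1: Identify prefix: 'pre' (meaning: before)
Step 2: Identify root: 'school'
Step 3: Identify suffix(es): 'er'
Decomposition: pre- (prefix: before) + school (root) + -er (suffix: one who)
Total morphemes: 3

3 morphemes (pre- (prefix: before) + school (root) + -er (suffix: one who))


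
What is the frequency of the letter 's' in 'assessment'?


Letter 's' in 'assessment': found at position(s) 2, 3, 5, 6 = 4 occurrence(s).

4


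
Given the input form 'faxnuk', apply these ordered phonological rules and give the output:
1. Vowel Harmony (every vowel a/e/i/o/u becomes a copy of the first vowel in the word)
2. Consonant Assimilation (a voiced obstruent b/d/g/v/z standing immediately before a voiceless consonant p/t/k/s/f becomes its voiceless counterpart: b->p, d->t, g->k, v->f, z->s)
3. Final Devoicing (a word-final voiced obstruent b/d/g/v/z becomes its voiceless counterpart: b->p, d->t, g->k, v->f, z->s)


Starting form: 'faxnuk'
Rule 1: Vowel Harmony: all vowels become 'a' (matching first vowel). 'faxnuk' -> 'faxnak'
Rule 2: Consonant Assimilation: no voiced obstruent (b/d/g/v/z) stands immediately before a voiceless consonant (p/t/k/s/f). No change.
Rule 3: Final Devoicing: final consonant 'k' is not one of the voiced obstruents b/d/g/v/z. No change.
Final form: 'faxnak'

faxnak


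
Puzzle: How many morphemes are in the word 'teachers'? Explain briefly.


Decomposition: teach (root) + -er (suffix) + -s (plural) = 3 morpheme(s)

3 morphemes


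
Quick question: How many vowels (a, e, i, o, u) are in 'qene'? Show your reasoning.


Vowels in 'qene': e, e = 2 vowels.

2


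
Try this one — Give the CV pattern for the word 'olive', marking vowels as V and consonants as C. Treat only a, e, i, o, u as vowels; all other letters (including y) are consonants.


Letter mapping: o = V, l = C, i = V, v = C, e = V.

VCVCV


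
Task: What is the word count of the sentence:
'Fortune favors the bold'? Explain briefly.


Split into words: Fortune | favors | the | bold = 4 words.

4


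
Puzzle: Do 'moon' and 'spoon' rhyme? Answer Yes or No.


Rime (stressed vowel + following sounds) of 'moon': -oon = /uːn/
Rime of 'spoon': -oon = /uːn/
/uːn/ and /uːn/ are the same ending sound, so the words rhyme.

Yes


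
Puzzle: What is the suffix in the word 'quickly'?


The word 'quickly' = 'quick' (root) + '-ly' (suffix). The suffix is '-ly'.

ly


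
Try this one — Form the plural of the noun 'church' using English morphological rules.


Apply rule: Add -es (sibilant/fricative ending). 'church' becomes 'churches'.

churches


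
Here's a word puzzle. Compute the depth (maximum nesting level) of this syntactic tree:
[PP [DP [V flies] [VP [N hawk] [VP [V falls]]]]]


Count bracket nesting levels:
'[' at pos 0: depth = 1
'[' at pos 4: depth = 2
'[' at pos 8: depth = 3
'[' at pos 18: depth = 3
'[' at pos 22: depth = 4
'[' at pos 31: depth = 4
'[' at pos 35: depth = 5
Maximum depth reached: 5

5


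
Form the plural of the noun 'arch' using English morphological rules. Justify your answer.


Apply rule: Add -es (sibilant/fricative ending). 'arch' becomes 'arches'.

arches


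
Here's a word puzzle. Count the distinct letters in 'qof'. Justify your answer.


Unique letters in 'qof': {f, o, q} = 3 distinct letters.

3


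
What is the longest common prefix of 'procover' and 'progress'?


Compare from the start: 3 characters match: 'pro'. Mismatch at position 4: 'c' vs 'g'.

pro


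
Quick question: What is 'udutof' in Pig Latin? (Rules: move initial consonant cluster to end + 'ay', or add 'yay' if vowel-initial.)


'udutof' starts with a vowel, so add 'yay': 'udutofyay'.

udutofyay


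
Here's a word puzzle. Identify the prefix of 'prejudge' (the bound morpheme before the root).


The word 'prejudge' = 'pre' (prefix) + 'judge' (root). The prefix is 'pre'.

pre


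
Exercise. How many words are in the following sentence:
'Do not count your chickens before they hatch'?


Split into words: Do | not | count | your | chickens | before | they | hatch = 8 words.

8


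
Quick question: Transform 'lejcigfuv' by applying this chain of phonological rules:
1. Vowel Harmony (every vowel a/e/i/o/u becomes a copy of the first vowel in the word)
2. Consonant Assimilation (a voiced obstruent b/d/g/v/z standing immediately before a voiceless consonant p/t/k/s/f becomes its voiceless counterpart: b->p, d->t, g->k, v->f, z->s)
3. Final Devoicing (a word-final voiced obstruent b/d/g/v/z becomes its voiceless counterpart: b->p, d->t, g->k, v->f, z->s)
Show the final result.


Starting form: 'lejcigfuv'
Rule 1: Vowel Harmony: all vowels become 'e' (matching first vowel). 'lejcigfuv' -> 'lejcegfev'
Rule 2: Consonant Assimilation: voiced obstruent before voiceless consonant becomes voiceless ('gf' -> 'kf'). 'lejcegfev' -> 'lejcekfev'
Rule 3: Final Devoicing: word-final voiced obstruent 'v' becomes voiceless 'f'. 'lejcekfev' -> 'lejcekfef'
Final form: 'lejcekfef'

lejcekfef


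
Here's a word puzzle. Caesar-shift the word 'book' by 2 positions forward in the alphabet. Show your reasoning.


Shift each letter by 2: b -> d, o -> q, o -> q, k -> m. Result: 'dqqm'.

dqqm


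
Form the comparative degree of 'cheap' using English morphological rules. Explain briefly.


Apply comparative formation (add -er): 'cheap' -> 'cheaper'.

cheaper


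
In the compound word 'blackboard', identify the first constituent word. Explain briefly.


Split 'blackboard' into 'black' + 'board'. The first part is 'black'.

black


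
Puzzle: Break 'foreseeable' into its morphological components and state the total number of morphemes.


Step 1: Identify prefix: 'fore' (meaning: before/front)
Step 2: Identify root: 'see'
Step 3: Identify suffix(es): 'able'
Decomposition: fore- (prefix: before/front) + see (root) + -able (suffix: capable of)
Total morphemes: 3

3 morphemes (fore- (prefix: before/front) + see (root) + -able (suffix: capable of))


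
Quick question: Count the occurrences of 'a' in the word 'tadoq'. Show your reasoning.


Letter 'a' in 'tadoq': found at position(s) 2 = 1 occurrence(s).

1


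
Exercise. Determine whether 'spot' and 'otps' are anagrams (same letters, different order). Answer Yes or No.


Sorted letters of 'spot': 'opst'
Sorted letters of 'otps': 'opst'
They match.

Yes


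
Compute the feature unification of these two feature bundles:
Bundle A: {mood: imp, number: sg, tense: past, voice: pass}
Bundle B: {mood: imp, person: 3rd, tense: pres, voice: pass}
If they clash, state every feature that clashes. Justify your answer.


Compare features:
mood: A=imp vs B=imp -> unified: imp
number: A=sg vs B=_ -> unified: sg
person: A=_ vs B=3rd -> unified: 3rd
tense: A=past vs B=pres -> CLASH
voice: A=pass vs B=pass -> unified: pass
Clash detected on feature 'tense' (past vs pres); unification fails.

CLASH on 'tense' (past vs pres)


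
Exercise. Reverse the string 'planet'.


Reverse 'planet' character by character: 'tenalp'.

tenalp


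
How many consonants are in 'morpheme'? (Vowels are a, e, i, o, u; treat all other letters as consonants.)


Consonants in 'morpheme': m, r, p, h, m = 5 consonants.

5


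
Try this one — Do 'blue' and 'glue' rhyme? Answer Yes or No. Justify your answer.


Rime (stressed vowel + following sounds) of 'blue': -ue = /uː/
Rime of 'glue': -ue = /uː/
/uː/ and /uː/ are the same ending sound, so the words rhyme.

Yes


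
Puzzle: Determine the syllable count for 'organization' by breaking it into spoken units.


Break 'organization' into syllables: or-gan-i-za-tion -> or | gan | i | za | tion = 5 syllables

5 syllables


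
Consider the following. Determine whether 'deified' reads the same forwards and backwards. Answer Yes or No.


Forward: 'deified'
Reversed: 'deified'
They are identical.

Yes


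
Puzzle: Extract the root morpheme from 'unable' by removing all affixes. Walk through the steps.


Remove prefix 'un' from 'unable' to get root 'able'.

able


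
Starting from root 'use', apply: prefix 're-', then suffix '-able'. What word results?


Step 1: Add prefix 're-' to 'use' = 'reuse'
Step 2: Add suffix '-able' to 'reuse' = 'reusable'

reusable


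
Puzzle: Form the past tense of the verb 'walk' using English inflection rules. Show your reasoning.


Apply rule: Add -ed. 'walk' becomes 'walked'.

walked


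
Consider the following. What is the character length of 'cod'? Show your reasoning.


Spell out 'cod' and number each letter: c(1), o(2), d(3). Total: 3 letters.

3


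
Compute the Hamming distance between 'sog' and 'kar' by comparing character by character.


Alignment:
Position 1: 's' vs 'k' = DIFFER
Position 2: 'o' vs 'a' = DIFFER
Position 3: 'g' vs 'r' = DIFFER
Total differences: 3

3


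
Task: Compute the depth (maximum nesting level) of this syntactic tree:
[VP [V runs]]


Count bracket nesting levels:
'[' at pos 0: depth = 1
'[' at pos 4: depth = 2
Maximum depth reached: 2

2
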